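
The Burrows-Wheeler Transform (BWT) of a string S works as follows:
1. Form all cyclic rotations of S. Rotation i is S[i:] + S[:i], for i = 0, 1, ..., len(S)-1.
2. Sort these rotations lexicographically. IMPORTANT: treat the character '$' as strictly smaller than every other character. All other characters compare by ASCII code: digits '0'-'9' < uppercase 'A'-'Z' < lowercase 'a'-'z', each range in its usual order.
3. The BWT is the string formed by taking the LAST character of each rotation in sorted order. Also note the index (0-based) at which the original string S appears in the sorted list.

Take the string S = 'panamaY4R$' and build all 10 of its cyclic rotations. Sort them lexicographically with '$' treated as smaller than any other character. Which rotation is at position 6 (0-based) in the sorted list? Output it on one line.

All 10 rotations (rotation i = S[i:]+S[:i]):
  rot[0] = panamaY4R$
  rot[1] = anamaY4R$p
  rot[2] = namaY4R$pa
  rot[3] = amaY4R$pan
  rot[4] = maY4R$pana
  rot[5] = aY4R$panam
  rot[6] = Y4R$panama
  rot[7] = 4R$panamaY
  rot[8] = R$panamaY4
  rot[9] = $panamaY4R
Sorted (with $ < everything):
  sorted[0] = $panamaY4R
  sorted[1] = 4R$panamaY
  sorted[2] = R$panamaY4
  sorted[3] = Y4R$panama
  sorted[4] = aY4R$panam
  sorted[5] = amaY4R$pan
  sorted[6] = anamaY4R$p
  sorted[7] = maY4R$pana
  sorted[8] = namaY4R$pa
  sorted[9] = panamaY4R$
sorted[6] = anamaY4R$p

Answer: anamaY4R$p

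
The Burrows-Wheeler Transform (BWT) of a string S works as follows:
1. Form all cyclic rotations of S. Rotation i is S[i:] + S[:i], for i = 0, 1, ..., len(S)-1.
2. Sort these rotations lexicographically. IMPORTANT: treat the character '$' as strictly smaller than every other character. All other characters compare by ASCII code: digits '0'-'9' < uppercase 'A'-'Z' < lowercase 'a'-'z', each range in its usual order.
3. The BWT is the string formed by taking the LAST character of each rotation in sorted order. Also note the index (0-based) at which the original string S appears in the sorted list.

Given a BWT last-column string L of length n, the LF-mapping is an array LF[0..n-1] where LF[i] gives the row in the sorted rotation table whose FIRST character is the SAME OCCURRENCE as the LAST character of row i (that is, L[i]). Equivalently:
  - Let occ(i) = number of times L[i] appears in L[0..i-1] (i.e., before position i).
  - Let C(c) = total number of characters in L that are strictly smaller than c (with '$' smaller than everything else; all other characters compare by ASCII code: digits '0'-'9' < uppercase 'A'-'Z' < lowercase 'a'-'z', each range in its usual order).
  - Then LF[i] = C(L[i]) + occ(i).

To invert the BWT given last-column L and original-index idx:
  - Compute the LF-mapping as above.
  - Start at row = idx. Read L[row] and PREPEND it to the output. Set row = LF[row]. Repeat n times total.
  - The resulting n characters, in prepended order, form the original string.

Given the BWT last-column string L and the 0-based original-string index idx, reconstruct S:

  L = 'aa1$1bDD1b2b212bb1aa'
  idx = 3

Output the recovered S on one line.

Answer: 12abbD2D2a111abb1ba$

Derivation:
LF mapping: 11 12 1 0 2 15 9 10 3 16 6 17 7 4 8 18 19 5 13 14
Walk LF starting at row 3, prepending L[row]:
  step 1: row=3, L[3]='$', prepend. Next row=LF[3]=0
  step 2: row=0, L[0]='a', prepend. Next row=LF[0]=11
  step 3: row=11, L[11]='b', prepend. Next row=LF[11]=17
  step 4: row=17, L[17]='1', prepend. Next row=LF[17]=5
  step 5: row=5, L[5]='b', prepend. Next row=LF[5]=15
  step 6: row=15, L[15]='b', prepend. Next row=LF[15]=18
  step 7: row=18, L[18]='a', prepend. Next row=LF[18]=13
  step 8: row=13, L[13]='1', prepend. Next row=LF[13]=4
  step 9: row=4, L[4]='1', prepend. Next row=LF[4]=2
  step 10: row=2, L[2]='1', prepend. Next row=LF[2]=1
  step 11: row=1, L[1]='a', prepend. Next row=LF[1]=12
  step 12: row=12, L[12]='2', prepend. Next row=LF[12]=7
  step 13: row=7, L[7]='D', prepend. Next row=LF[7]=10
  step 14: row=10, L[10]='2', prepend. Next row=LF[10]=6
  step 15: row=6, L[6]='D', prepend. Next row=LF[6]=9
  step 16: row=9, L[9]='b', prepend. Next row=LF[9]=16
  step 17: row=16, L[16]='b', prepend. Next row=LF[16]=19
  step 18: row=19, L[19]='a', prepend. Next row=LF[19]=14
  step 19: row=14, L[14]='2', prepend. Next row=LF[14]=8
  step 20: row=8, L[8]='1', prepend. Next row=LF[8]=3
Reversed output: 12abbD2D2a111abb1ba$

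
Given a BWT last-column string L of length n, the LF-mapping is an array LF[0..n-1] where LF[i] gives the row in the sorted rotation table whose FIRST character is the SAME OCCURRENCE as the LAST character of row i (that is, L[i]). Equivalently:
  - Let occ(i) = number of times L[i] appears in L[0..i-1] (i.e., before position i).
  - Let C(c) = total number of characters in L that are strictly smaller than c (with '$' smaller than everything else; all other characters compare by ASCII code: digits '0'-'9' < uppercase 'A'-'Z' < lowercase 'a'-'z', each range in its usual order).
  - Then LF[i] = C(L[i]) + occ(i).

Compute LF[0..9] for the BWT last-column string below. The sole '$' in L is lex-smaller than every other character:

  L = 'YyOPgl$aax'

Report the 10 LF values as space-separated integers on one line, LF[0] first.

Answer: 3 9 1 2 6 7 0 4 5 8

Derivation:
Char counts: '$':1, 'O':1, 'P':1, 'Y':1, 'a':2, 'g':1, 'l':1, 'x':1, 'y':1
C (first-col start): C('$')=0, C('O')=1, C('P')=2, C('Y')=3, C('a')=4, C('g')=6, C('l')=7, C('x')=8, C('y')=9
L[0]='Y': occ=0, LF[0]=C('Y')+0=3+0=3
L[1]='y': occ=0, LF[1]=C('y')+0=9+0=9
L[2]='O': occ=0, LF[2]=C('O')+0=1+0=1
L[3]='P': occ=0, LF[3]=C('P')+0=2+0=2
L[4]='g': occ=0, LF[4]=C('g')+0=6+0=6
L[5]='l': occ=0, LF[5]=C('l')+0=7+0=7
L[6]='$': occ=0, LF[6]=C('$')+0=0+0=0
L[7]='a': occ=0, LF[7]=C('a')+0=4+0=4
L[8]='a': occ=1, LF[8]=C('a')+1=4+1=5
L[9]='x': occ=0, LF[9]=C('x')+0=8+0=8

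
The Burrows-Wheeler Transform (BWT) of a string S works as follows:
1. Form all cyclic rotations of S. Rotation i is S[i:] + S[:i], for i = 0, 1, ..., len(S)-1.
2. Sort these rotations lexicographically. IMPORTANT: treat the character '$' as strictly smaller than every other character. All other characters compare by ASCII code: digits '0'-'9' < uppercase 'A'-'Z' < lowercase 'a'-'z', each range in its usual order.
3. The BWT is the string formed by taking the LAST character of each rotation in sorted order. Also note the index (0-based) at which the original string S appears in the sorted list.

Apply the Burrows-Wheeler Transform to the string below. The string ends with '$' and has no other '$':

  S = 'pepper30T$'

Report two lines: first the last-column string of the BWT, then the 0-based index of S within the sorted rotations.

All 10 rotations (rotation i = S[i:]+S[:i]):
  rot[0] = pepper30T$
  rot[1] = epper30T$p
  rot[2] = pper30T$pe
  rot[3] = per30T$pep
  rot[4] = er30T$pepp
  rot[5] = r30T$peppe
  rot[6] = 30T$pepper
  rot[7] = 0T$pepper3
  rot[8] = T$pepper30
  rot[9] = $pepper30T
Sorted (with $ < everything):
  sorted[0] = $pepper30T  (last char: 'T')
  sorted[1] = 0T$pepper3  (last char: '3')
  sorted[2] = 30T$pepper  (last char: 'r')
  sorted[3] = T$pepper30  (last char: '0')
  sorted[4] = epper30T$p  (last char: 'p')
  sorted[5] = er30T$pepp  (last char: 'p')
  sorted[6] = pepper30T$  (last char: '$')
  sorted[7] = per30T$pep  (last char: 'p')
  sorted[8] = pper30T$pe  (last char: 'e')
  sorted[9] = r30T$peppe  (last char: 'e')
Last column: T3r0pp$pee
Original string S is at sorted index 6

Answer: T3r0pp$pee
6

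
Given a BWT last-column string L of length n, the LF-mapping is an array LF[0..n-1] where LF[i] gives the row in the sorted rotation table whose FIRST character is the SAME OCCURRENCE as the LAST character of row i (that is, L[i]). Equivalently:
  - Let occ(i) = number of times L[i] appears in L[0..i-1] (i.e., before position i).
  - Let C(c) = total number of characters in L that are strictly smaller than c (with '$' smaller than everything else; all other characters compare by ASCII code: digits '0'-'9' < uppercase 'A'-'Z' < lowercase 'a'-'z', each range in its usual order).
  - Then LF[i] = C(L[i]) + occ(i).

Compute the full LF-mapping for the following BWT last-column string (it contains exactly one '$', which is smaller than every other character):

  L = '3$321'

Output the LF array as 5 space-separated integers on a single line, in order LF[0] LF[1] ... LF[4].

Answer: 3 0 4 2 1

Derivation:
Char counts: '$':1, '1':1, '2':1, '3':2
C (first-col start): C('$')=0, C('1')=1, C('2')=2, C('3')=3
L[0]='3': occ=0, LF[0]=C('3')+0=3+0=3
L[1]='$': occ=0, LF[1]=C('$')+0=0+0=0
L[2]='3': occ=1, LF[2]=C('3')+1=3+1=4
L[3]='2': occ=0, LF[3]=C('2')+0=2+0=2
L[4]='1': occ=0, LF[4]=C('1')+0=1+0=1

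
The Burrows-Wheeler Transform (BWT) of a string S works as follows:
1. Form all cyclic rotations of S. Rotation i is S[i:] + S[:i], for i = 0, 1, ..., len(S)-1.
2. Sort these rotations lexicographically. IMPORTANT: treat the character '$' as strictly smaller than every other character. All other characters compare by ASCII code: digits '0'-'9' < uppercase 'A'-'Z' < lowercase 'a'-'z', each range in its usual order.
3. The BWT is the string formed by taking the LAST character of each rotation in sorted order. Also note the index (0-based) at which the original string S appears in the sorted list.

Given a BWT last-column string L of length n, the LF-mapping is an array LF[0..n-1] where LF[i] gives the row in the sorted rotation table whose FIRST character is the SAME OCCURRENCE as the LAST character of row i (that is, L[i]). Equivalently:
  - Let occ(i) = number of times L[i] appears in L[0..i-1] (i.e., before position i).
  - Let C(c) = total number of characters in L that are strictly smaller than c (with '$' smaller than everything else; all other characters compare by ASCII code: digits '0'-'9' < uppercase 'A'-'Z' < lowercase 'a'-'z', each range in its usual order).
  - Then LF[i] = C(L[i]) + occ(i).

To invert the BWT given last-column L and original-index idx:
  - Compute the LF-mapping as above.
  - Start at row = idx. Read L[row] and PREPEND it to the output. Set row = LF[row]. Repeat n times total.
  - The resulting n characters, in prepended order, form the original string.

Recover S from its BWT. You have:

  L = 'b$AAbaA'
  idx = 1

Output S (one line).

Answer: AAAbab$

Derivation:
LF mapping: 5 0 1 2 6 4 3
Walk LF starting at row 1, prepending L[row]:
  step 1: row=1, L[1]='$', prepend. Next row=LF[1]=0
  step 2: row=0, L[0]='b', prepend. Next row=LF[0]=5
  step 3: row=5, L[5]='a', prepend. Next row=LF[5]=4
  step 4: row=4, L[4]='b', prepend. Next row=LF[4]=6
  step 5: row=6, L[6]='A', prepend. Next row=LF[6]=3
  step 6: row=3, L[3]='A', prepend. Next row=LF[3]=2
  step 7: row=2, L[2]='A', prepend. Next row=LF[2]=1
Reversed output: AAAbab$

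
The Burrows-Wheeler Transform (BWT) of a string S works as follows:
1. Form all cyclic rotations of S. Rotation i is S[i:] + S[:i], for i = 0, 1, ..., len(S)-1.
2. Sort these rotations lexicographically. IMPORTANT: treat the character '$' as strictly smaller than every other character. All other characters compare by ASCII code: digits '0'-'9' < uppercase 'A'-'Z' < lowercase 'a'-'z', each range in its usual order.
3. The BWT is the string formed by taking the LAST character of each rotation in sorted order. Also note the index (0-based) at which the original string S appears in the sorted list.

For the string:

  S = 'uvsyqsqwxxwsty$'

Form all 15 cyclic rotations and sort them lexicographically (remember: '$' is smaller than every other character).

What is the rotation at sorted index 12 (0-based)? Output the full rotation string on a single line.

All 15 rotations (rotation i = S[i:]+S[:i]):
  rot[0] = uvsyqsqwxxwsty$
  rot[1] = vsyqsqwxxwsty$u
  rot[2] = syqsqwxxwsty$uv
  rot[3] = yqsqwxxwsty$uvs
  rot[4] = qsqwxxwsty$uvsy
  rot[5] = sqwxxwsty$uvsyq
  rot[6] = qwxxwsty$uvsyqs
  rot[7] = wxxwsty$uvsyqsq
  rot[8] = xxwsty$uvsyqsqw
  rot[9] = xwsty$uvsyqsqwx
  rot[10] = wsty$uvsyqsqwxx
  rot[11] = sty$uvsyqsqwxxw
  rot[12] = ty$uvsyqsqwxxws
  rot[13] = y$uvsyqsqwxxwst
  rot[14] = $uvsyqsqwxxwsty
Sorted (with $ < everything):
  sorted[0] = $uvsyqsqwxxwsty
  sorted[1] = qsqwxxwsty$uvsy
  sorted[2] = qwxxwsty$uvsyqs
  sorted[3] = sqwxxwsty$uvsyq
  sorted[4] = sty$uvsyqsqwxxw
  sorted[5] = syqsqwxxwsty$uv
  sorted[6] = ty$uvsyqsqwxxws
  sorted[7] = uvsyqsqwxxwsty$
  sorted[8] = vsyqsqwxxwsty$u
  sorted[9] = wsty$uvsyqsqwxx
  sorted[10] = wxxwsty$uvsyqsq
  sorted[11] = xwsty$uvsyqsqwx
  sorted[12] = xxwsty$uvsyqsqw
  sorted[13] = y$uvsyqsqwxxwst
  sorted[14] = yqsqwxxwsty$uvs
sorted[12] = xxwsty$uvsyqsqw

Answer: xxwsty$uvsyqsqw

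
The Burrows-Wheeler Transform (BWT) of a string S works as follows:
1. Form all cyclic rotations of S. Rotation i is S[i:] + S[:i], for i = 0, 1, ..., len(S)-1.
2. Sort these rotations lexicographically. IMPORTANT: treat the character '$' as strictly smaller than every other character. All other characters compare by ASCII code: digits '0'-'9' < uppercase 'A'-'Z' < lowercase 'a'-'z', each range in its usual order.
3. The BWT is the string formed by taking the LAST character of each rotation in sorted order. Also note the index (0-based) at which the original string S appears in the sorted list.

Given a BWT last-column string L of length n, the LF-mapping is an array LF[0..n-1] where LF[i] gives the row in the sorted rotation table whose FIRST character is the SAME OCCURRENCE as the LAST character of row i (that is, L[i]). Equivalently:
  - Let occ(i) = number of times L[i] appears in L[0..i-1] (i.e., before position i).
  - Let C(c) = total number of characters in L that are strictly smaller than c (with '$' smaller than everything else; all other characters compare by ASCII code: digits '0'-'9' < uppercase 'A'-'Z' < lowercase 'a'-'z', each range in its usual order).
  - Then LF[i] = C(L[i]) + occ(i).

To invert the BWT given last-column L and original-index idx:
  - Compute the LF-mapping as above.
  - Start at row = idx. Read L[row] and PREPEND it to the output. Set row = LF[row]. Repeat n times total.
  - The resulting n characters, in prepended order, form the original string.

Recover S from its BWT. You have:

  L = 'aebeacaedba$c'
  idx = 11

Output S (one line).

LF mapping: 1 10 5 11 2 7 3 12 9 6 4 0 8
Walk LF starting at row 11, prepending L[row]:
  step 1: row=11, L[11]='$', prepend. Next row=LF[11]=0
  step 2: row=0, L[0]='a', prepend. Next row=LF[0]=1
  step 3: row=1, L[1]='e', prepend. Next row=LF[1]=10
  step 4: row=10, L[10]='a', prepend. Next row=LF[10]=4
  step 5: row=4, L[4]='a', prepend. Next row=LF[4]=2
  step 6: row=2, L[2]='b', prepend. Next row=LF[2]=5
  step 7: row=5, L[5]='c', prepend. Next row=LF[5]=7
  step 8: row=7, L[7]='e', prepend. Next row=LF[7]=12
  step 9: row=12, L[12]='c', prepend. Next row=LF[12]=8
  step 10: row=8, L[8]='d', prepend. Next row=LF[8]=9
  step 11: row=9, L[9]='b', prepend. Next row=LF[9]=6
  step 12: row=6, L[6]='a', prepend. Next row=LF[6]=3
  step 13: row=3, L[3]='e', prepend. Next row=LF[3]=11
Reversed output: eabdcecbaaea$

Answer: eabdcecbaaea$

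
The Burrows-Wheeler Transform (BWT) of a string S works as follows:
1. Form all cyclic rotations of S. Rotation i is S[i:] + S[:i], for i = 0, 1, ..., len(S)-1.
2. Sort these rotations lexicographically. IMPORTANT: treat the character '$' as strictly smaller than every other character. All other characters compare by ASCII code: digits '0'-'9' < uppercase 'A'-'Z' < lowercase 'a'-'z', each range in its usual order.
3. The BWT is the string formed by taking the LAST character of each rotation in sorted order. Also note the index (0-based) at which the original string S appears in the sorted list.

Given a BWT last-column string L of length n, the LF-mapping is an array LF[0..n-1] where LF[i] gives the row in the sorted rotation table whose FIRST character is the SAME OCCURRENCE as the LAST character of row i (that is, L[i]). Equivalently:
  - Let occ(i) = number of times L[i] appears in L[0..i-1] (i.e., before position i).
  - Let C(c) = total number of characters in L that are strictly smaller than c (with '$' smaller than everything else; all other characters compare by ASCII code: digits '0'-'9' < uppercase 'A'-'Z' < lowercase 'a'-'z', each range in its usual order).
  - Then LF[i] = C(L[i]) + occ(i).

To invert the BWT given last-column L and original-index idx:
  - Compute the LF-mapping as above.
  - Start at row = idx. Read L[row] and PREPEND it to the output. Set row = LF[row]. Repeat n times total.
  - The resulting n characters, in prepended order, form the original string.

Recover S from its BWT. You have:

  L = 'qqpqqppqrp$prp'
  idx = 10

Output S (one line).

Answer: qpqpprrqpppqq$

Derivation:
LF mapping: 7 8 1 9 10 2 3 11 12 4 0 5 13 6
Walk LF starting at row 10, prepending L[row]:
  step 1: row=10, L[10]='$', prepend. Next row=LF[10]=0
  step 2: row=0, L[0]='q', prepend. Next row=LF[0]=7
  step 3: row=7, L[7]='q', prepend. Next row=LF[7]=11
  step 4: row=11, L[11]='p', prepend. Next row=LF[11]=5
  step 5: row=5, L[5]='p', prepend. Next row=LF[5]=2
  step 6: row=2, L[2]='p', prepend. Next row=LF[2]=1
  step 7: row=1, L[1]='q', prepend. Next row=LF[1]=8
  step 8: row=8, L[8]='r', prepend. Next row=LF[8]=12
  step 9: row=12, L[12]='r', prepend. Next row=LF[12]=13
  step 10: row=13, L[13]='p', prepend. Next row=LF[13]=6
  step 11: row=6, L[6]='p', prepend. Next row=LF[6]=3
  step 12: row=3, L[3]='q', prepend. Next row=LF[3]=9
  step 13: row=9, L[9]='p', prepend. Next row=LF[9]=4
  step 14: row=4, L[4]='q', prepend. Next row=LF[4]=10
Reversed output: qpqpprrqpppqq$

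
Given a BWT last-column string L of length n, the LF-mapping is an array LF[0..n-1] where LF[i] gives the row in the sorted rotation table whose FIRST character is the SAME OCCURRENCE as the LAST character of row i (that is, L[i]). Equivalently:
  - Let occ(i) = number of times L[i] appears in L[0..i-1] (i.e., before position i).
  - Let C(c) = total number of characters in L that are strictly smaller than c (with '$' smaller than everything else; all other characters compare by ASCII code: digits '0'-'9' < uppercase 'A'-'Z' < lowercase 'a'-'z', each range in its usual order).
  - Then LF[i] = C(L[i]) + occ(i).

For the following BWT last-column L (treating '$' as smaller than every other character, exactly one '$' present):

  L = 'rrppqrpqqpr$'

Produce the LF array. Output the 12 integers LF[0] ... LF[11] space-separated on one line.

Answer: 8 9 1 2 5 10 3 6 7 4 11 0

Derivation:
Char counts: '$':1, 'p':4, 'q':3, 'r':4
C (first-col start): C('$')=0, C('p')=1, C('q')=5, C('r')=8
L[0]='r': occ=0, LF[0]=C('r')+0=8+0=8
L[1]='r': occ=1, LF[1]=C('r')+1=8+1=9
L[2]='p': occ=0, LF[2]=C('p')+0=1+0=1
L[3]='p': occ=1, LF[3]=C('p')+1=1+1=2
L[4]='q': occ=0, LF[4]=C('q')+0=5+0=5
L[5]='r': occ=2, LF[5]=C('r')+2=8+2=10
L[6]='p': occ=2, LF[6]=C('p')+2=1+2=3
L[7]='q': occ=1, LF[7]=C('q')+1=5+1=6
L[8]='q': occ=2, LF[8]=C('q')+2=5+2=7
L[9]='p': occ=3, LF[9]=C('p')+3=1+3=4
L[10]='r': occ=3, LF[10]=C('r')+3=8+3=11
L[11]='$': occ=0, LF[11]=C('$')+0=0+0=0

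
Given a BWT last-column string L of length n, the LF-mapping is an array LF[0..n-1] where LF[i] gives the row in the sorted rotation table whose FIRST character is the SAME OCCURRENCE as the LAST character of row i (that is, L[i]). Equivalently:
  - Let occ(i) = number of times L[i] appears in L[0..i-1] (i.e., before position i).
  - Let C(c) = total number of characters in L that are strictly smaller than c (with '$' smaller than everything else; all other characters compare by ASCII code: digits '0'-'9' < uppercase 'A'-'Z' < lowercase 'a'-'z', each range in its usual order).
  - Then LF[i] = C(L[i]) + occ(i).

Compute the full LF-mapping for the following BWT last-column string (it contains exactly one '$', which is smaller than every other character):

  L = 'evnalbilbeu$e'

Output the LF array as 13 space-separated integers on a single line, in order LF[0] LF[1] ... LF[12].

Char counts: '$':1, 'a':1, 'b':2, 'e':3, 'i':1, 'l':2, 'n':1, 'u':1, 'v':1
C (first-col start): C('$')=0, C('a')=1, C('b')=2, C('e')=4, C('i')=7, C('l')=8, C('n')=10, C('u')=11, C('v')=12
L[0]='e': occ=0, LF[0]=C('e')+0=4+0=4
L[1]='v': occ=0, LF[1]=C('v')+0=12+0=12
L[2]='n': occ=0, LF[2]=C('n')+0=10+0=10
L[3]='a': occ=0, LF[3]=C('a')+0=1+0=1
L[4]='l': occ=0, LF[4]=C('l')+0=8+0=8
L[5]='b': occ=0, LF[5]=C('b')+0=2+0=2
L[6]='i': occ=0, LF[6]=C('i')+0=7+0=7
L[7]='l': occ=1, LF[7]=C('l')+1=8+1=9
L[8]='b': occ=1, LF[8]=C('b')+1=2+1=3
L[9]='e': occ=1, LF[9]=C('e')+1=4+1=5
L[10]='u': occ=0, LF[10]=C('u')+0=11+0=11
L[11]='$': occ=0, LF[11]=C('$')+0=0+0=0
L[12]='e': occ=2, LF[12]=C('e')+2=4+2=6

Answer: 4 12 10 1 8 2 7 9 3 5 11 0 6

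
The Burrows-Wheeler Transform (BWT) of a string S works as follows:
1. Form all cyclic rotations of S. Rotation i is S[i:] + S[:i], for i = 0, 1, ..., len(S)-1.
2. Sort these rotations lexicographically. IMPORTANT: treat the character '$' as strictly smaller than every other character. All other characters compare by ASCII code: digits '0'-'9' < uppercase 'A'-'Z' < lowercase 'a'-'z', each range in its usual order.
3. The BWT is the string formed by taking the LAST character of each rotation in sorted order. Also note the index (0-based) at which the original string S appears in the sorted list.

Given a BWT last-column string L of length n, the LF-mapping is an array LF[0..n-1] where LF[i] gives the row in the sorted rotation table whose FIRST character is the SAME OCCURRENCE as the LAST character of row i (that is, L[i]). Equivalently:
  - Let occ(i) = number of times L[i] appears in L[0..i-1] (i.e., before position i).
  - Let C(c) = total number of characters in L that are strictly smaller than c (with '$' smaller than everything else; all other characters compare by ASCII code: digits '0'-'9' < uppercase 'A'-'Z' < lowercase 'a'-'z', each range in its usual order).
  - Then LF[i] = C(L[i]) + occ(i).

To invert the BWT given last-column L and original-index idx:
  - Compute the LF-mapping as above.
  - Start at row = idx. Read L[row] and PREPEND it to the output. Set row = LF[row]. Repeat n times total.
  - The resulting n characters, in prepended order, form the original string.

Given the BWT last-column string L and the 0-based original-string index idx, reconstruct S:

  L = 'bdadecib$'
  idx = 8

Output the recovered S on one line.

Answer: idbecdab$

Derivation:
LF mapping: 2 5 1 6 7 4 8 3 0
Walk LF starting at row 8, prepending L[row]:
  step 1: row=8, L[8]='$', prepend. Next row=LF[8]=0
  step 2: row=0, L[0]='b', prepend. Next row=LF[0]=2
  step 3: row=2, L[2]='a', prepend. Next row=LF[2]=1
  step 4: row=1, L[1]='d', prepend. Next row=LF[1]=5
  step 5: row=5, L[5]='c', prepend. Next row=LF[5]=4
  step 6: row=4, L[4]='e', prepend. Next row=LF[4]=7
  step 7: row=7, L[7]='b', prepend. Next row=LF[7]=3
  step 8: row=3, L[3]='d', prepend. Next row=LF[3]=6
  step 9: row=6, L[6]='i', prepend. Next row=LF[6]=8
Reversed output: idbecdab$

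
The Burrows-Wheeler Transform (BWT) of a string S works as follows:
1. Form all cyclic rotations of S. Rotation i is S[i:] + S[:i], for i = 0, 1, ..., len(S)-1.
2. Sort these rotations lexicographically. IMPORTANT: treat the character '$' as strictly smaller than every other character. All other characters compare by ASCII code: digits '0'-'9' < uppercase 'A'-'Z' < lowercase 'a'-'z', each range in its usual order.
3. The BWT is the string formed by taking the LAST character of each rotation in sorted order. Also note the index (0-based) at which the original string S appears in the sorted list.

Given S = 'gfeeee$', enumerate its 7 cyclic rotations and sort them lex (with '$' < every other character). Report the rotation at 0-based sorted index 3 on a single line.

Answer: eee$gfe

Derivation:
All 7 rotations (rotation i = S[i:]+S[:i]):
  rot[0] = gfeeee$
  rot[1] = feeee$g
  rot[2] = eeee$gf
  rot[3] = eee$gfe
  rot[4] = ee$gfee
  rot[5] = e$gfeee
  rot[6] = $gfeeee
Sorted (with $ < everything):
  sorted[0] = $gfeeee
  sorted[1] = e$gfeee
  sorted[2] = ee$gfee
  sorted[3] = eee$gfe
  sorted[4] = eeee$gf
  sorted[5] = feeee$g
  sorted[6] = gfeeee$
sorted[3] = eee$gfe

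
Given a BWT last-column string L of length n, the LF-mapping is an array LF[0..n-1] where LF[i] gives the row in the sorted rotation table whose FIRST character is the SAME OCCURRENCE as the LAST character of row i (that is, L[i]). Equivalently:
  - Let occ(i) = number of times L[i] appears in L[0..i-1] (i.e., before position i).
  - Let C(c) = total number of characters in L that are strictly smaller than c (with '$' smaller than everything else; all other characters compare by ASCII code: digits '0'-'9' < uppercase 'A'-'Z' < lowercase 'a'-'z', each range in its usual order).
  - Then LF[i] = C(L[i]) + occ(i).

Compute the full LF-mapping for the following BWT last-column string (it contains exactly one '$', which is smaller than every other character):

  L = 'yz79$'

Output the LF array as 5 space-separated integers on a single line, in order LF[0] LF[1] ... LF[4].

Answer: 3 4 1 2 0

Derivation:
Char counts: '$':1, '7':1, '9':1, 'y':1, 'z':1
C (first-col start): C('$')=0, C('7')=1, C('9')=2, C('y')=3, C('z')=4
L[0]='y': occ=0, LF[0]=C('y')+0=3+0=3
L[1]='z': occ=0, LF[1]=C('z')+0=4+0=4
L[2]='7': occ=0, LF[2]=C('7')+0=1+0=1
L[3]='9': occ=0, LF[3]=C('9')+0=2+0=2
L[4]='$': occ=0, LF[4]=C('$')+0=0+0=0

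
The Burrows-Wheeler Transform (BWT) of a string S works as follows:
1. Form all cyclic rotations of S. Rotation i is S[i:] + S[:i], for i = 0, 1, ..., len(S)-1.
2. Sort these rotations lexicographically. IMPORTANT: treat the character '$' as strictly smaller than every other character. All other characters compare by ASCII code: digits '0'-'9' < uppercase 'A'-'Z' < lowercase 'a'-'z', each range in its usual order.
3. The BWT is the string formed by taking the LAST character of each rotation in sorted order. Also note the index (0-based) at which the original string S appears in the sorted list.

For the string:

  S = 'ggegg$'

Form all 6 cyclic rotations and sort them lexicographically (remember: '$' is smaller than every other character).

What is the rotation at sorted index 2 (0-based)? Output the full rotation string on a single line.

Answer: g$ggeg

Derivation:
All 6 rotations (rotation i = S[i:]+S[:i]):
  rot[0] = ggegg$
  rot[1] = gegg$g
  rot[2] = egg$gg
  rot[3] = gg$gge
  rot[4] = g$ggeg
  rot[5] = $ggegg
Sorted (with $ < everything):
  sorted[0] = $ggegg
  sorted[1] = egg$gg
  sorted[2] = g$ggeg
  sorted[3] = gegg$g
  sorted[4] = gg$gge
  sorted[5] = ggegg$
sorted[2] = g$ggeg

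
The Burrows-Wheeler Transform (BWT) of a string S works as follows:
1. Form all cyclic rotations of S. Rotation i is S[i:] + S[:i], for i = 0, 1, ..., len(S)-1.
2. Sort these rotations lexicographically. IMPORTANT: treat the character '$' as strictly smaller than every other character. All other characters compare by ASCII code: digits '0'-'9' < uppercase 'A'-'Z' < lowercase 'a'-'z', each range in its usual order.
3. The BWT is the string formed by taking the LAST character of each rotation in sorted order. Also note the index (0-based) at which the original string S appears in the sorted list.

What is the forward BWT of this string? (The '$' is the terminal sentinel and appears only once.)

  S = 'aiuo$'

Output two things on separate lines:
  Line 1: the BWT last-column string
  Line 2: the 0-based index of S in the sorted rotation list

Answer: o$aui
1

Derivation:
All 5 rotations (rotation i = S[i:]+S[:i]):
  rot[0] = aiuo$
  rot[1] = iuo$a
  rot[2] = uo$ai
  rot[3] = o$aiu
  rot[4] = $aiuo
Sorted (with $ < everything):
  sorted[0] = $aiuo  (last char: 'o')
  sorted[1] = aiuo$  (last char: '$')
  sorted[2] = iuo$a  (last char: 'a')
  sorted[3] = o$aiu  (last char: 'u')
  sorted[4] = uo$ai  (last char: 'i')
Last column: o$aui
Original string S is at sorted index 1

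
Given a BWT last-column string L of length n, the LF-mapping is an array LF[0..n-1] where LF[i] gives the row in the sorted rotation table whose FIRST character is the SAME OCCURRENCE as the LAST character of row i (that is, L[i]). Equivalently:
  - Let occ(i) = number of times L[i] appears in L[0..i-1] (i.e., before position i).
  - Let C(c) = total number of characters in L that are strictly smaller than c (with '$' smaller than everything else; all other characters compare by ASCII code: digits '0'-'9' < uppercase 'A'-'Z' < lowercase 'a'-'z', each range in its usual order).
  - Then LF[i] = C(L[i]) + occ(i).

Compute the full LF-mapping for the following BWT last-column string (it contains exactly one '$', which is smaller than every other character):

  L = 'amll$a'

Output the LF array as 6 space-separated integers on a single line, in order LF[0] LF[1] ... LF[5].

Answer: 1 5 3 4 0 2

Derivation:
Char counts: '$':1, 'a':2, 'l':2, 'm':1
C (first-col start): C('$')=0, C('a')=1, C('l')=3, C('m')=5
L[0]='a': occ=0, LF[0]=C('a')+0=1+0=1
L[1]='m': occ=0, LF[1]=C('m')+0=5+0=5
L[2]='l': occ=0, LF[2]=C('l')+0=3+0=3
L[3]='l': occ=1, LF[3]=C('l')+1=3+1=4
L[4]='$': occ=0, LF[4]=C('$')+0=0+0=0
L[5]='a': occ=1, LF[5]=C('a')+1=1+1=2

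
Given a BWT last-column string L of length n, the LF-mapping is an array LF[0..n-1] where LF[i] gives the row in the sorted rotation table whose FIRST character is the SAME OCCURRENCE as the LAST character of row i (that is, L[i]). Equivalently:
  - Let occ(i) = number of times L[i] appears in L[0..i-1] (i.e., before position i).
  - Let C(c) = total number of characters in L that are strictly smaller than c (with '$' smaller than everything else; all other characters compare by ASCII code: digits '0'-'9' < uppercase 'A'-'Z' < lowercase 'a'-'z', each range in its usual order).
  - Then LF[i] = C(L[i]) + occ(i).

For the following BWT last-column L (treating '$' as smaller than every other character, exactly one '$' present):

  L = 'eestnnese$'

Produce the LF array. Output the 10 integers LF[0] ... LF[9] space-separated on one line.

Char counts: '$':1, 'e':4, 'n':2, 's':2, 't':1
C (first-col start): C('$')=0, C('e')=1, C('n')=5, C('s')=7, C('t')=9
L[0]='e': occ=0, LF[0]=C('e')+0=1+0=1
L[1]='e': occ=1, LF[1]=C('e')+1=1+1=2
L[2]='s': occ=0, LF[2]=C('s')+0=7+0=7
L[3]='t': occ=0, LF[3]=C('t')+0=9+0=9
L[4]='n': occ=0, LF[4]=C('n')+0=5+0=5
L[5]='n': occ=1, LF[5]=C('n')+1=5+1=6
L[6]='e': occ=2, LF[6]=C('e')+2=1+2=3
L[7]='s': occ=1, LF[7]=C('s')+1=7+1=8
L[8]='e': occ=3, LF[8]=C('e')+3=1+3=4
L[9]='$': occ=0, LF[9]=C('$')+0=0+0=0

Answer: 1 2 7 9 5 6 3 8 4 0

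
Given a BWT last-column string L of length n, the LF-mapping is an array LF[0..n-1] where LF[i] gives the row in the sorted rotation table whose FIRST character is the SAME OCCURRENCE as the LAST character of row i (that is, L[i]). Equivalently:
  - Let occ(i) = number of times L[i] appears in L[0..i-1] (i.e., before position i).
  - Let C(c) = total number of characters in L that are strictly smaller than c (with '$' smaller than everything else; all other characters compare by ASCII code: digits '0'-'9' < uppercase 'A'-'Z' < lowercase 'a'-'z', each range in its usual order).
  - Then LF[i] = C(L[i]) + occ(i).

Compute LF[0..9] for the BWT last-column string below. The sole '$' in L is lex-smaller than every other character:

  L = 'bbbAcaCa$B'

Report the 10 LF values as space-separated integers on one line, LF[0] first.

Answer: 6 7 8 1 9 4 3 5 0 2

Derivation:
Char counts: '$':1, 'A':1, 'B':1, 'C':1, 'a':2, 'b':3, 'c':1
C (first-col start): C('$')=0, C('A')=1, C('B')=2, C('C')=3, C('a')=4, C('b')=6, C('c')=9
L[0]='b': occ=0, LF[0]=C('b')+0=6+0=6
L[1]='b': occ=1, LF[1]=C('b')+1=6+1=7
L[2]='b': occ=2, LF[2]=C('b')+2=6+2=8
L[3]='A': occ=0, LF[3]=C('A')+0=1+0=1
L[4]='c': occ=0, LF[4]=C('c')+0=9+0=9
L[5]='a': occ=0, LF[5]=C('a')+0=4+0=4
L[6]='C': occ=0, LF[6]=C('C')+0=3+0=3
L[7]='a': occ=1, LF[7]=C('a')+1=4+1=5
L[8]='$': occ=0, LF[8]=C('$')+0=0+0=0
L[9]='B': occ=0, LF[9]=C('B')+0=2+0=2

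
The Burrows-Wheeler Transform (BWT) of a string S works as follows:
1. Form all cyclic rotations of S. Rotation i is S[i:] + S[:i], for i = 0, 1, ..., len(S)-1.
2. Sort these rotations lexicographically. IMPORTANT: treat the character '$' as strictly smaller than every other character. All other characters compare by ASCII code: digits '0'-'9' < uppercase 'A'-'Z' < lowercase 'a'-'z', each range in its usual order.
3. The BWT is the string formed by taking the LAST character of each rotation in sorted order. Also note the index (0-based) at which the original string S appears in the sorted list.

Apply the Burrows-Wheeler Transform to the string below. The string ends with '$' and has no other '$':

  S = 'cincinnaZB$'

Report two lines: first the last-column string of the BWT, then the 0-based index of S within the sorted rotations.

All 11 rotations (rotation i = S[i:]+S[:i]):
  rot[0] = cincinnaZB$
  rot[1] = incinnaZB$c
  rot[2] = ncinnaZB$ci
  rot[3] = cinnaZB$cin
  rot[4] = innaZB$cinc
  rot[5] = nnaZB$cinci
  rot[6] = naZB$cincin
  rot[7] = aZB$cincinn
  rot[8] = ZB$cincinna
  rot[9] = B$cincinnaZ
  rot[10] = $cincinnaZB
Sorted (with $ < everything):
  sorted[0] = $cincinnaZB  (last char: 'B')
  sorted[1] = B$cincinnaZ  (last char: 'Z')
  sorted[2] = ZB$cincinna  (last char: 'a')
  sorted[3] = aZB$cincinn  (last char: 'n')
  sorted[4] = cincinnaZB$  (last char: '$')
  sorted[5] = cinnaZB$cin  (last char: 'n')
  sorted[6] = incinnaZB$c  (last char: 'c')
  sorted[7] = innaZB$cinc  (last char: 'c')
  sorted[8] = naZB$cincin  (last char: 'n')
  sorted[9] = ncinnaZB$ci  (last char: 'i')
  sorted[10] = nnaZB$cinci  (last char: 'i')
Last column: BZan$nccnii
Original string S is at sorted index 4

Answer: BZan$nccnii
4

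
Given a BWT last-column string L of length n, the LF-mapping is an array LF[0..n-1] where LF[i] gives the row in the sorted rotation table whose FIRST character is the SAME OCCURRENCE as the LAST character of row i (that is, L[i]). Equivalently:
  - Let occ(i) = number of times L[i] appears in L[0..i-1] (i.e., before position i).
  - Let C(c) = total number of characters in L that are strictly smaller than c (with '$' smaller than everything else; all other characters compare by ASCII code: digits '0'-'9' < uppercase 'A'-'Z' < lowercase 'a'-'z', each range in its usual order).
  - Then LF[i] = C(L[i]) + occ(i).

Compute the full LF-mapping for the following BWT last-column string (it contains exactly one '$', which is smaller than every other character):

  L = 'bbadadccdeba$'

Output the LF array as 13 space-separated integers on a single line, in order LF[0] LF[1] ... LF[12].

Char counts: '$':1, 'a':3, 'b':3, 'c':2, 'd':3, 'e':1
C (first-col start): C('$')=0, C('a')=1, C('b')=4, C('c')=7, C('d')=9, C('e')=12
L[0]='b': occ=0, LF[0]=C('b')+0=4+0=4
L[1]='b': occ=1, LF[1]=C('b')+1=4+1=5
L[2]='a': occ=0, LF[2]=C('a')+0=1+0=1
L[3]='d': occ=0, LF[3]=C('d')+0=9+0=9
L[4]='a': occ=1, LF[4]=C('a')+1=1+1=2
L[5]='d': occ=1, LF[5]=C('d')+1=9+1=10
L[6]='c': occ=0, LF[6]=C('c')+0=7+0=7
L[7]='c': occ=1, LF[7]=C('c')+1=7+1=8
L[8]='d': occ=2, LF[8]=C('d')+2=9+2=11
L[9]='e': occ=0, LF[9]=C('e')+0=12+0=12
L[10]='b': occ=2, LF[10]=C('b')+2=4+2=6
L[11]='a': occ=2, LF[11]=C('a')+2=1+2=3
L[12]='$': occ=0, LF[12]=C('$')+0=0+0=0

Answer: 4 5 1 9 2 10 7 8 11 12 6 3 0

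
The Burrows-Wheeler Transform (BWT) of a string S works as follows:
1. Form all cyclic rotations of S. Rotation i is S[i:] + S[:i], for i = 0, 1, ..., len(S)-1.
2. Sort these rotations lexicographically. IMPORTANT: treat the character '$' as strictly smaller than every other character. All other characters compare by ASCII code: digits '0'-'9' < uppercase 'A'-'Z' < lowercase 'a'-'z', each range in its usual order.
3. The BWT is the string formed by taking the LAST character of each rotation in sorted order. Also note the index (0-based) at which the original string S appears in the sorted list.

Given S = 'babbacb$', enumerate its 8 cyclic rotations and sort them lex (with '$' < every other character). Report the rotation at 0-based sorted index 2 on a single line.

Answer: acb$babb

Derivation:
All 8 rotations (rotation i = S[i:]+S[:i]):
  rot[0] = babbacb$
  rot[1] = abbacb$b
  rot[2] = bbacb$ba
  rot[3] = bacb$bab
  rot[4] = acb$babb
  rot[5] = cb$babba
  rot[6] = b$babbac
  rot[7] = $babbacb
Sorted (with $ < everything):
  sorted[0] = $babbacb
  sorted[1] = abbacb$b
  sorted[2] = acb$babb
  sorted[3] = b$babbac
  sorted[4] = babbacb$
  sorted[5] = bacb$bab
  sorted[6] = bbacb$ba
  sorted[7] = cb$babba
sorted[2] = acb$babb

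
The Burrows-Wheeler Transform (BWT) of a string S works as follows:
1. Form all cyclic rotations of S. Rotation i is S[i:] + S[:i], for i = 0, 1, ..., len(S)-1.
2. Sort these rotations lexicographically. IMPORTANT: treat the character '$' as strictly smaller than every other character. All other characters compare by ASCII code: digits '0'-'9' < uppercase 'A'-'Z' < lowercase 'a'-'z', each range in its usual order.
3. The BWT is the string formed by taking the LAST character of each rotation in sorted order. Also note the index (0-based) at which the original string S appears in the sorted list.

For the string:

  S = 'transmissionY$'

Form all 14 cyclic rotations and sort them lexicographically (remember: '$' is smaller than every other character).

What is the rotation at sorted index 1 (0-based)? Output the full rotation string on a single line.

All 14 rotations (rotation i = S[i:]+S[:i]):
  rot[0] = transmissionY$
  rot[1] = ransmissionY$t
  rot[2] = ansmissionY$tr
  rot[3] = nsmissionY$tra
  rot[4] = smissionY$tran
  rot[5] = missionY$trans
  rot[6] = issionY$transm
  rot[7] = ssionY$transmi
  rot[8] = sionY$transmis
  rot[9] = ionY$transmiss
  rot[10] = onY$transmissi
  rot[11] = nY$transmissio
  rot[12] = Y$transmission
  rot[13] = $transmissionY
Sorted (with $ < everything):
  sorted[0] = $transmissionY
  sorted[1] = Y$transmission
  sorted[2] = ansmissionY$tr
  sorted[3] = ionY$transmiss
  sorted[4] = issionY$transm
  sorted[5] = missionY$trans
  sorted[6] = nY$transmissio
  sorted[7] = nsmissionY$tra
  sorted[8] = onY$transmissi
  sorted[9] = ransmissionY$t
  sorted[10] = sionY$transmis
  sorted[11] = smissionY$tran
  sorted[12] = ssionY$transmi
  sorted[13] = transmissionY$
sorted[1] = Y$transmission

Answer: Y$transmission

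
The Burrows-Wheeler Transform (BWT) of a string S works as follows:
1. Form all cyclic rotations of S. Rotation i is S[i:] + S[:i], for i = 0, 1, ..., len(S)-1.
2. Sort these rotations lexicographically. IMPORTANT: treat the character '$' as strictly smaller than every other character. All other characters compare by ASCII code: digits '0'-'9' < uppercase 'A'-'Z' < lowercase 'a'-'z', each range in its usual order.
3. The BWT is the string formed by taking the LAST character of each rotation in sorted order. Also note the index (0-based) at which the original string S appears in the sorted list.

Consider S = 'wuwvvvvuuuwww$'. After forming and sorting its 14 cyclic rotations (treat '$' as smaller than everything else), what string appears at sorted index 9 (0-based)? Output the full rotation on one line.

All 14 rotations (rotation i = S[i:]+S[:i]):
  rot[0] = wuwvvvvuuuwww$
  rot[1] = uwvvvvuuuwww$w
  rot[2] = wvvvvuuuwww$wu
  rot[3] = vvvvuuuwww$wuw
  rot[4] = vvvuuuwww$wuwv
  rot[5] = vvuuuwww$wuwvv
  rot[6] = vuuuwww$wuwvvv
  rot[7] = uuuwww$wuwvvvv
  rot[8] = uuwww$wuwvvvvu
  rot[9] = uwww$wuwvvvvuu
  rot[10] = www$wuwvvvvuuu
  rot[11] = ww$wuwvvvvuuuw
  rot[12] = w$wuwvvvvuuuww
  rot[13] = $wuwvvvvuuuwww
Sorted (with $ < everything):
  sorted[0] = $wuwvvvvuuuwww
  sorted[1] = uuuwww$wuwvvvv
  sorted[2] = uuwww$wuwvvvvu
  sorted[3] = uwvvvvuuuwww$w
  sorted[4] = uwww$wuwvvvvuu
  sorted[5] = vuuuwww$wuwvvv
  sorted[6] = vvuuuwww$wuwvv
  sorted[7] = vvvuuuwww$wuwv
  sorted[8] = vvvvuuuwww$wuw
  sorted[9] = w$wuwvvvvuuuww
  sorted[10] = wuwvvvvuuuwww$
  sorted[11] = wvvvvuuuwww$wu
  sorted[12] = ww$wuwvvvvuuuw
  sorted[13] = www$wuwvvvvuuu
sorted[9] = w$wuwvvvvuuuww

Answer: w$wuwvvvvuuuww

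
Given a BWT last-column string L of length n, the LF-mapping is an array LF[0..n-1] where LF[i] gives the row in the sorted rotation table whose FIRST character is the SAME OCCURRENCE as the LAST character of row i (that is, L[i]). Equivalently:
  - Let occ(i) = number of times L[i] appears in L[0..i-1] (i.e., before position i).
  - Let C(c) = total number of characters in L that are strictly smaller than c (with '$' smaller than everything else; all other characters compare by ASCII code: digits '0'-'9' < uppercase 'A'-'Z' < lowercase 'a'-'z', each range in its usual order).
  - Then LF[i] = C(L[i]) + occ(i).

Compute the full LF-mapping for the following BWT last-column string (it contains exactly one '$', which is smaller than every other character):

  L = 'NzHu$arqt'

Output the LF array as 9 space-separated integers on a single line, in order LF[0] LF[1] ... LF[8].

Char counts: '$':1, 'H':1, 'N':1, 'a':1, 'q':1, 'r':1, 't':1, 'u':1, 'z':1
C (first-col start): C('$')=0, C('H')=1, C('N')=2, C('a')=3, C('q')=4, C('r')=5, C('t')=6, C('u')=7, C('z')=8
L[0]='N': occ=0, LF[0]=C('N')+0=2+0=2
L[1]='z': occ=0, LF[1]=C('z')+0=8+0=8
L[2]='H': occ=0, LF[2]=C('H')+0=1+0=1
L[3]='u': occ=0, LF[3]=C('u')+0=7+0=7
L[4]='$': occ=0, LF[4]=C('$')+0=0+0=0
L[5]='a': occ=0, LF[5]=C('a')+0=3+0=3
L[6]='r': occ=0, LF[6]=C('r')+0=5+0=5
L[7]='q': occ=0, LF[7]=C('q')+0=4+0=4
L[8]='t': occ=0, LF[8]=C('t')+0=6+0=6

Answer: 2 8 1 7 0 3 5 4 6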